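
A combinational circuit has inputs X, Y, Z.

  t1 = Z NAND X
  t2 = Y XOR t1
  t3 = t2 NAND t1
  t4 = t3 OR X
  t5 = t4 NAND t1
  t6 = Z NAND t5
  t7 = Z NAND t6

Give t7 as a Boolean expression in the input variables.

t1 = Z NAND X
t2 = Y XOR t1 = Y XOR (Z NAND X)
t3 = t2 NAND t1 = (Y XOR (Z NAND X)) NAND (Z NAND X)
t4 = t3 OR X = ((Y XOR (Z NAND X)) NAND (Z NAND X)) OR X
t5 = t4 NAND t1 = (((Y XOR (Z NAND X)) NAND (Z NAND X)) OR X) NAND (Z NAND X)
t6 = Z NAND t5 = Z NAND ((((Y XOR (Z NAND X)) NAND (Z NAND X)) OR X) NAND (Z NAND X))
t7 = Z NAND t6 = Z NAND (Z NAND ((((Y XOR (Z NAND X)) NAND (Z NAND X)) OR X) NAND (Z NAND X)))

Z NAND (Z NAND ((((Y XOR (Z NAND X)) NAND (Z NAND X)) OR X) NAND (Z NAND X)))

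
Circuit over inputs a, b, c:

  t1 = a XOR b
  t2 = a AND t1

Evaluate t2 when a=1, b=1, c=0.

0

t1 = 1 XOR 1 = 0
t2 = 1 AND 0 = 0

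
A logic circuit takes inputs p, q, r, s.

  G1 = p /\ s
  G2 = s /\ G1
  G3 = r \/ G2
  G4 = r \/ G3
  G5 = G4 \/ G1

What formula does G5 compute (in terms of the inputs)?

G1 = p /\ s
G2 = s /\ G1 = s /\ (p /\ s)
G3 = r \/ G2 = r \/ (s /\ (p /\ s))
G4 = r \/ G3 = r \/ (r \/ (s /\ (p /\ s)))
G5 = G4 \/ G1 = (r \/ (r \/ (s /\ (p /\ s)))) \/ (p /\ s)

(r \/ (r \/ (s /\ (p /\ s)))) \/ (p /\ s)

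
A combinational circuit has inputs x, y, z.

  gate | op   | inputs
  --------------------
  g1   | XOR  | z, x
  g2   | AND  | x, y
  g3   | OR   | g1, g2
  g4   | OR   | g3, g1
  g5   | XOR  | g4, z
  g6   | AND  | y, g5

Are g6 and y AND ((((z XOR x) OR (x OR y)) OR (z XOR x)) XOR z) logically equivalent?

No

g1 = z XOR x
g2 = x AND y
g3 = g1 OR g2 = (z XOR x) OR (x AND y)
g4 = g3 OR g1 = ((z XOR x) OR (x AND y)) OR (z XOR x)
g5 = g4 XOR z = (((z XOR x) OR (x AND y)) OR (z XOR x)) XOR z
g6 = y AND g5 = y AND ((((z XOR x) OR (x AND y)) OR (z XOR x)) XOR z)
At x=0, y=1, z=0: circuit gives 0, formula gives 1.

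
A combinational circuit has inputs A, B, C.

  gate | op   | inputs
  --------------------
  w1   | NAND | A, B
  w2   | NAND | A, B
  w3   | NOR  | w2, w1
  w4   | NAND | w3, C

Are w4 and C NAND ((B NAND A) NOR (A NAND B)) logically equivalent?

Yes

w1 = A NAND B
w2 = A NAND B
w3 = w2 NOR w1 = (A NAND B) NOR (A NAND B)
w4 = w3 NAND C = ((A NAND B) NOR (A NAND B)) NAND C
At A=1, B=1, C=1: circuit gives 0, formula gives 0.
At A=0, B=0, C=0: circuit gives 1, formula gives 1.
Agrees on all 8 inputs.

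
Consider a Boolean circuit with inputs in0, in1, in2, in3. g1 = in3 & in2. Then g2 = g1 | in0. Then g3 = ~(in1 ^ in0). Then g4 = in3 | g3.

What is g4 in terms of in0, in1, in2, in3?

in3 | (~(in1 ^ in0))

g3 = ~(in1 ^ in0)
g4 = in3 | g3 = in3 | (~(in1 ^ in0))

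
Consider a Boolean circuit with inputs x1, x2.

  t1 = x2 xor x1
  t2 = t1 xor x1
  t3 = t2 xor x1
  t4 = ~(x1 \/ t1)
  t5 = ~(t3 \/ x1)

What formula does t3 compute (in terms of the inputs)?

((x2 xor x1) xor x1) xor x1

t1 = x2 xor x1
t2 = t1 xor x1 = (x2 xor x1) xor x1
t3 = t2 xor x1 = ((x2 xor x1) xor x1) xor x1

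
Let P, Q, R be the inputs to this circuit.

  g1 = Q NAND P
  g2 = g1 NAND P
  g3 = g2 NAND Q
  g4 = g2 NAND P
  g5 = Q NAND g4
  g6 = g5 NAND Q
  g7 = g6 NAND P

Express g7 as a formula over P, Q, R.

((Q NAND (((Q NAND P) NAND P) NAND P)) NAND Q) NAND P

g1 = Q NAND P
g2 = g1 NAND P = (Q NAND P) NAND P
g4 = g2 NAND P = ((Q NAND P) NAND P) NAND P
g5 = Q NAND g4 = Q NAND (((Q NAND P) NAND P) NAND P)
g6 = g5 NAND Q = (Q NAND (((Q NAND P) NAND P) NAND P)) NAND Q
g7 = g6 NAND P = ((Q NAND (((Q NAND P) NAND P) NAND P)) NAND Q) NAND P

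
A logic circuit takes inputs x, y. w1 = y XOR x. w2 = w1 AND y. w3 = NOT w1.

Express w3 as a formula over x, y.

w1 = y XOR x
w3 = NOT w1 = NOT (y XOR x)

NOT (y XOR x)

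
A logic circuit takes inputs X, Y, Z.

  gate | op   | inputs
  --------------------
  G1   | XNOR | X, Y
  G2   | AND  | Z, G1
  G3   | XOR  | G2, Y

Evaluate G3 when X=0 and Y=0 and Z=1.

G1 = 0 XNOR 0 = 1
G2 = 1 AND 1 = 1
G3 = 1 XOR 0 = 1

1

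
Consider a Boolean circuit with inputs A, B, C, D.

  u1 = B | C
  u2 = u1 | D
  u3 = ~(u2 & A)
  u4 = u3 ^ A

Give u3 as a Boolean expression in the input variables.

~(((B | C) | D) & A)

u1 = B | C
u2 = u1 | D = (B | C) | D
u3 = ~(u2 & A) = ~(((B | C) | D) & A)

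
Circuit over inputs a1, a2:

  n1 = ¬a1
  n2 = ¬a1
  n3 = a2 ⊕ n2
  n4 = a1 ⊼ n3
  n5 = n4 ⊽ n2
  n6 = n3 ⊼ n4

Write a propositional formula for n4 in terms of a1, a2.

a1 ⊼ (a2 ⊕ ¬a1)

n2 = ¬a1
n3 = a2 ⊕ n2 = a2 ⊕ ¬a1
n4 = a1 ⊼ n3 = a1 ⊼ (a2 ⊕ ¬a1)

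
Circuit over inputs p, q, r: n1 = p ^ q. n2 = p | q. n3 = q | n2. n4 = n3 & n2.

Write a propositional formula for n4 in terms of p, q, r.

(q | (p | q)) & (p | q)

n2 = p | q
n3 = q | n2 = q | (p | q)
n4 = n3 & n2 = (q | (p | q)) & (p | q)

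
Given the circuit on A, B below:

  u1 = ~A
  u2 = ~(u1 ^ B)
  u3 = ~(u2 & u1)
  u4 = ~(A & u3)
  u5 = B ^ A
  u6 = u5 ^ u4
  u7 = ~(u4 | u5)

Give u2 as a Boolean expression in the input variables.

~(~A ^ B)

u1 = ~A
u2 = ~(u1 ^ B) = ~(~A ^ B)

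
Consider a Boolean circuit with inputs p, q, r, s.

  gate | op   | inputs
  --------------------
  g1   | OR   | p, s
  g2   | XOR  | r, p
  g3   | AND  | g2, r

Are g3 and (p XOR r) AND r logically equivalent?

Yes

g2 = r XOR p
g3 = g2 AND r = (r XOR p) AND r
At p=0, q=0, r=0, s=0: circuit gives 0, formula gives 0.
At p=0, q=0, r=1, s=0: circuit gives 1, formula gives 1.
Agrees on all 16 inputs.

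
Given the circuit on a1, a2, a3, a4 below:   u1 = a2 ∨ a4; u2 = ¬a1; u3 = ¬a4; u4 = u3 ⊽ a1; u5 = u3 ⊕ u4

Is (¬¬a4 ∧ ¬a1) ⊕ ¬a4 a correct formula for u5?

u3 = ¬a4
u4 = u3 ⊽ a1 = ¬a4 ⊽ a1
u5 = u3 ⊕ u4 = ¬a4 ⊕ (¬a4 ⊽ a1)
At a1=1, a2=0, a3=0, a4=1: circuit gives 0, formula gives 0.
At a1=0, a2=0, a3=0, a4=0: circuit gives 1, formula gives 1.
Agrees on all 16 inputs.

Yes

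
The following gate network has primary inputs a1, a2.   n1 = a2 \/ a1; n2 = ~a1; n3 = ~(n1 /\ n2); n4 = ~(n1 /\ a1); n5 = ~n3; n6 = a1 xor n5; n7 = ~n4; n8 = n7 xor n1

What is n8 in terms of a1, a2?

n1 = a2 \/ a1
n4 = ~(n1 /\ a1) = ~((a2 \/ a1) /\ a1)
n7 = ~n4 = ~(~((a2 \/ a1) /\ a1))
n8 = n7 xor n1 = ~(~((a2 \/ a1) /\ a1)) xor (a2 \/ a1)

~(~((a2 \/ a1) /\ a1)) xor (a2 \/ a1)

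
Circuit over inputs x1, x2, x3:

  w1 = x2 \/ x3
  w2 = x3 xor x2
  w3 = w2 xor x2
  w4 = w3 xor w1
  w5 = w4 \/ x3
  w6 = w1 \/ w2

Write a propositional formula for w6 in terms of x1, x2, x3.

(x2 \/ x3) \/ (x3 xor x2)

w1 = x2 \/ x3
w2 = x3 xor x2
w6 = w1 \/ w2 = (x2 \/ x3) \/ (x3 xor x2)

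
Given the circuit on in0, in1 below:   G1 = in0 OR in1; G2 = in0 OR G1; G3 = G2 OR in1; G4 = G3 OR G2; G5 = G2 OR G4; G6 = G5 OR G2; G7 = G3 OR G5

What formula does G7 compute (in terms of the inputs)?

G1 = in0 OR in1
G2 = in0 OR G1 = in0 OR (in0 OR in1)
G3 = G2 OR in1 = (in0 OR (in0 OR in1)) OR in1
G4 = G3 OR G2 = ((in0 OR (in0 OR in1)) OR in1) OR (in0 OR (in0 OR in1))
G5 = G2 OR G4 = (in0 OR (in0 OR in1)) OR (((in0 OR (in0 OR in1)) OR in1) OR (in0 OR (in0 OR in1)))
G7 = G3 OR G5 = ((in0 OR (in0 OR in1)) OR in1) OR ((in0 OR (in0 OR in1)) OR (((in0 OR (in0 OR in1)) OR in1) OR (in0 OR (in0 OR in1))))

((in0 OR (in0 OR in1)) OR in1) OR ((in0 OR (in0 OR in1)) OR (((in0 OR (in0 OR in1)) OR in1) OR (in0 OR (in0 OR in1))))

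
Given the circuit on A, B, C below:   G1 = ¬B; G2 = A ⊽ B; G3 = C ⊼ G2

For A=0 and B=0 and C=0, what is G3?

1

G2 = 0 ⊽ 0 = 1
G3 = 0 ⊼ 1 = 1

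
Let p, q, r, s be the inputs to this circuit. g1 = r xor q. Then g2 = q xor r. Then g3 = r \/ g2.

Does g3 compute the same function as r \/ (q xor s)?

g2 = q xor r
g3 = r \/ g2 = r \/ (q xor r)
At p=0, q=0, r=0, s=1: circuit gives 0, formula gives 1.

No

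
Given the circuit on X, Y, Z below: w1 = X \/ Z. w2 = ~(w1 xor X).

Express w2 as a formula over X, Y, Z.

~((X \/ Z) xor X)

w1 = X \/ Z
w2 = ~(w1 xor X) = ~((X \/ Z) xor X)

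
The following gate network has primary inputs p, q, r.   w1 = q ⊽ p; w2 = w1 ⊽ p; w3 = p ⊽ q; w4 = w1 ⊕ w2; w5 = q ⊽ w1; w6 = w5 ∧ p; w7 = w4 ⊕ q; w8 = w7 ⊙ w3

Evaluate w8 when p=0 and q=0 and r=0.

w1 = 0 ⊽ 0 = 1
w2 = 1 ⊽ 0 = 0
w3 = 0 ⊽ 0 = 1
w4 = 1 ⊕ 0 = 1
w7 = 1 ⊕ 0 = 1
w8 = 1 ⊙ 1 = 1

1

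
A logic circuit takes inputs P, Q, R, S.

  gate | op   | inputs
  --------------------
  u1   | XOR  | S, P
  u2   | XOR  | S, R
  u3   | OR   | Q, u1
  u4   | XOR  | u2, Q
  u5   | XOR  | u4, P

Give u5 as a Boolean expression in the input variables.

((S XOR R) XOR Q) XOR P

u2 = S XOR R
u4 = u2 XOR Q = (S XOR R) XOR Q
u5 = u4 XOR P = ((S XOR R) XOR Q) XOR P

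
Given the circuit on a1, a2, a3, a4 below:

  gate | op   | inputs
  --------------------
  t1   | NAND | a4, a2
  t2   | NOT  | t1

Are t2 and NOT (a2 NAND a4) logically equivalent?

Yes

t1 = a4 NAND a2
t2 = NOT t1 = NOT (a4 NAND a2)
At a1=0, a2=0, a3=0, a4=0: circuit gives 0, formula gives 0.
At a1=0, a2=1, a3=0, a4=1: circuit gives 1, formula gives 1.
Agrees on all 16 inputs.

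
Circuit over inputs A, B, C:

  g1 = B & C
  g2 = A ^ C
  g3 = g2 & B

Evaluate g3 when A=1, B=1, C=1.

0

g2 = 1 ^ 1 = 0
g3 = 0 & 1 = 0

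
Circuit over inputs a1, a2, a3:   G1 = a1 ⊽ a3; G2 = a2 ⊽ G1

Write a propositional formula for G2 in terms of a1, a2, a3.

a2 ⊽ (a1 ⊽ a3)

G1 = a1 ⊽ a3
G2 = a2 ⊽ G1 = a2 ⊽ (a1 ⊽ a3)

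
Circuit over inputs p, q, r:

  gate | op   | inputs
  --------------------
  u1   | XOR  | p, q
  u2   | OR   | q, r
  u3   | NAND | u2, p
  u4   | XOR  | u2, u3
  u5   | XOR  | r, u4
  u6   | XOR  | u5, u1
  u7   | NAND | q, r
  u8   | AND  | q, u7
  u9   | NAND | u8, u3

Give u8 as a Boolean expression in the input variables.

u7 = q NAND r
u8 = q AND u7 = q AND (q NAND r)

q AND (q NAND r)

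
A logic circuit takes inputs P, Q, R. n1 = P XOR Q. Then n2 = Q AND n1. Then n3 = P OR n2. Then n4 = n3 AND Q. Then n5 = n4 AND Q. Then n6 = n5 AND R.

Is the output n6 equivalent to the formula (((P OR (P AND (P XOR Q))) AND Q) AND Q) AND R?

No

n1 = P XOR Q
n2 = Q AND n1 = Q AND (P XOR Q)
n3 = P OR n2 = P OR (Q AND (P XOR Q))
n4 = n3 AND Q = (P OR (Q AND (P XOR Q))) AND Q
n5 = n4 AND Q = ((P OR (Q AND (P XOR Q))) AND Q) AND Q
n6 = n5 AND R = (((P OR (Q AND (P XOR Q))) AND Q) AND Q) AND R
At P=0, Q=1, R=1: circuit gives 1, formula gives 0.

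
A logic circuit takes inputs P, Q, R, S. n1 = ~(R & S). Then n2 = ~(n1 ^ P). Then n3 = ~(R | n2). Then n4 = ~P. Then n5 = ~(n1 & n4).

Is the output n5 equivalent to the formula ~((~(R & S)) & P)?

No

n1 = ~(R & S)
n4 = ~P
n5 = ~(n1 & n4) = ~((~(R & S)) & ~P)
At P=0, Q=0, R=0, S=0: circuit gives 0, formula gives 1.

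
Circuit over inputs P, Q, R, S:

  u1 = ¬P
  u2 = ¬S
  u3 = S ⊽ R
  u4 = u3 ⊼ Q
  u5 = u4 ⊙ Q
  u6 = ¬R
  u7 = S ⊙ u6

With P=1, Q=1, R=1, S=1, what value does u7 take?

u6 = ¬1 = 0
u7 = 1 ⊙ 0 = 0

0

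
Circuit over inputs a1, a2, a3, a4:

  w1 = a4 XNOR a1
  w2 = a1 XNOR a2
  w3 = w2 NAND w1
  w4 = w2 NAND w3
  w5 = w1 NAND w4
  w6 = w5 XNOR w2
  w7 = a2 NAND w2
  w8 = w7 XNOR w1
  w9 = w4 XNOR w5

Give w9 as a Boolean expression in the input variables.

((a1 XNOR a2) NAND ((a1 XNOR a2) NAND (a4 XNOR a1))) XNOR ((a4 XNOR a1) NAND ((a1 XNOR a2) NAND ((a1 XNOR a2) NAND (a4 XNOR a1))))

w1 = a4 XNOR a1
w2 = a1 XNOR a2
w3 = w2 NAND w1 = (a1 XNOR a2) NAND (a4 XNOR a1)
w4 = w2 NAND w3 = (a1 XNOR a2) NAND ((a1 XNOR a2) NAND (a4 XNOR a1))
w5 = w1 NAND w4 = (a4 XNOR a1) NAND ((a1 XNOR a2) NAND ((a1 XNOR a2) NAND (a4 XNOR a1)))
w9 = w4 XNOR w5 = ((a1 XNOR a2) NAND ((a1 XNOR a2) NAND (a4 XNOR a1))) XNOR ((a4 XNOR a1) NAND ((a1 XNOR a2) NAND ((a1 XNOR a2) NAND (a4 XNOR a1))))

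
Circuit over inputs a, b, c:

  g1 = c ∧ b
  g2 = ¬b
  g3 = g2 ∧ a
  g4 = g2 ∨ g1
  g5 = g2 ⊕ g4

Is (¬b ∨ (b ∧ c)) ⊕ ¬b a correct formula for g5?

g1 = c ∧ b
g2 = ¬b
g4 = g2 ∨ g1 = ¬b ∨ (c ∧ b)
g5 = g2 ⊕ g4 = ¬b ⊕ (¬b ∨ (c ∧ b))
At a=0, b=0, c=0: circuit gives 0, formula gives 0.
At a=0, b=1, c=1: circuit gives 1, formula gives 1.
Agrees on all 8 inputs.

Yes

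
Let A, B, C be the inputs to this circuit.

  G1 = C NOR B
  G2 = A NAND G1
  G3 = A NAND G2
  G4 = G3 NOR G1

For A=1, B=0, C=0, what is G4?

G1 = 0 NOR 0 = 1
G2 = 1 NAND 1 = 0
G3 = 1 NAND 0 = 1
G4 = 1 NOR 1 = 0

0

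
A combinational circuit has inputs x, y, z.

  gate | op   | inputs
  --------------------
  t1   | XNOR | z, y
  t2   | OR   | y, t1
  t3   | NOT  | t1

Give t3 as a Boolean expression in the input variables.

NOT (z XNOR y)

t1 = z XNOR y
t3 = NOT t1 = NOT (z XNOR y)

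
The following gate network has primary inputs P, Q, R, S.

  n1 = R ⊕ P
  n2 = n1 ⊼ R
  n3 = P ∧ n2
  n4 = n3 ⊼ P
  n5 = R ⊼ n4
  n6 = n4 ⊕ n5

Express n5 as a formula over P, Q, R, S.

n1 = R ⊕ P
n2 = n1 ⊼ R = (R ⊕ P) ⊼ R
n3 = P ∧ n2 = P ∧ ((R ⊕ P) ⊼ R)
n4 = n3 ⊼ P = (P ∧ ((R ⊕ P) ⊼ R)) ⊼ P
n5 = R ⊼ n4 = R ⊼ ((P ∧ ((R ⊕ P) ⊼ R)) ⊼ P)

R ⊼ ((P ∧ ((R ⊕ P) ⊼ R)) ⊼ P)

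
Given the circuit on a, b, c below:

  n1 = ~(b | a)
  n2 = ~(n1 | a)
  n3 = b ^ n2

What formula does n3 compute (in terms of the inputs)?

n1 = ~(b | a)
n2 = ~(n1 | a) = ~((~(b | a)) | a)
n3 = b ^ n2 = b ^ (~((~(b | a)) | a))

b ^ (~((~(b | a)) | a))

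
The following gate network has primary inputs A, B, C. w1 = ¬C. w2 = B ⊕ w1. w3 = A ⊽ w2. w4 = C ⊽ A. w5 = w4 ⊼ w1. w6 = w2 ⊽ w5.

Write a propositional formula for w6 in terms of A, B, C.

(B ⊕ ¬C) ⊽ ((C ⊽ A) ⊼ ¬C)

w1 = ¬C
w2 = B ⊕ w1 = B ⊕ ¬C
w4 = C ⊽ A
w5 = w4 ⊼ w1 = (C ⊽ A) ⊼ ¬C
w6 = w2 ⊽ w5 = (B ⊕ ¬C) ⊽ ((C ⊽ A) ⊼ ¬C)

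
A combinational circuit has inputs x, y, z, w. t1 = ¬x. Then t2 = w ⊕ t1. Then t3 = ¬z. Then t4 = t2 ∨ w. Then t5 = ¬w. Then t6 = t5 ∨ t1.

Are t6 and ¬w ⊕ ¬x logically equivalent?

No

t1 = ¬x
t5 = ¬w
t6 = t5 ∨ t1 = ¬w ∨ ¬x
At x=0, y=0, z=0, w=0: circuit gives 1, formula gives 0.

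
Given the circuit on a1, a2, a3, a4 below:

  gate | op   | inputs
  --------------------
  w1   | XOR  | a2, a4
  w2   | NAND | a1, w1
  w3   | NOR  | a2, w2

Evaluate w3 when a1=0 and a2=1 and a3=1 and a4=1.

0

w1 = 1 XOR 1 = 0
w2 = 0 NAND 0 = 1
w3 = 1 NOR 1 = 0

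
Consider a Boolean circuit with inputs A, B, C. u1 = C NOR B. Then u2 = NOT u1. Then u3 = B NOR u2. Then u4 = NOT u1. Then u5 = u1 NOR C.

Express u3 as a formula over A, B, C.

B NOR NOT (C NOR B)

u1 = C NOR B
u2 = NOT u1 = NOT (C NOR B)
u3 = B NOR u2 = B NOR NOT (C NOR B)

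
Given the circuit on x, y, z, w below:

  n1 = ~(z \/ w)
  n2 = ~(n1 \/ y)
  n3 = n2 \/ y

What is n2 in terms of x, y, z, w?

~((~(z \/ w)) \/ y)

n1 = ~(z \/ w)
n2 = ~(n1 \/ y) = ~((~(z \/ w)) \/ y)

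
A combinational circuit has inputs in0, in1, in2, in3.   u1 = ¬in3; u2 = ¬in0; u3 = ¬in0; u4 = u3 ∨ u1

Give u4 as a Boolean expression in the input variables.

¬in0 ∨ ¬in3

u1 = ¬in3
u3 = ¬in0
u4 = u3 ∨ u1 = ¬in0 ∨ ¬in3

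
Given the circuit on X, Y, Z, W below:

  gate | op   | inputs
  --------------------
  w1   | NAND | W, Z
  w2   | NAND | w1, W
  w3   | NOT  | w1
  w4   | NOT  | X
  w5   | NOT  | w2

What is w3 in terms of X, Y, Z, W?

w1 = W NAND Z
w3 = NOT w1 = NOT (W NAND Z)

NOT (W NAND Z)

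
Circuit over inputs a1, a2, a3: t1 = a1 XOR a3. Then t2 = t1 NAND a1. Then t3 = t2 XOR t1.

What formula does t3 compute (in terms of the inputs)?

t1 = a1 XOR a3
t2 = t1 NAND a1 = (a1 XOR a3) NAND a1
t3 = t2 XOR t1 = ((a1 XOR a3) NAND a1) XOR (a1 XOR a3)

((a1 XOR a3) NAND a1) XOR (a1 XOR a3)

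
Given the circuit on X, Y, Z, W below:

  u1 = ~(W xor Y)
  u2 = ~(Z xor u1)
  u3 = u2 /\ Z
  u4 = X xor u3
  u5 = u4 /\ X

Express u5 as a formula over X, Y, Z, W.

u1 = ~(W xor Y)
u2 = ~(Z xor u1) = ~(Z xor (~(W xor Y)))
u3 = u2 /\ Z = (~(Z xor (~(W xor Y)))) /\ Z
u4 = X xor u3 = X xor ((~(Z xor (~(W xor Y)))) /\ Z)
u5 = u4 /\ X = (X xor ((~(Z xor (~(W xor Y)))) /\ Z)) /\ X

(X xor ((~(Z xor (~(W xor Y)))) /\ Z)) /\ X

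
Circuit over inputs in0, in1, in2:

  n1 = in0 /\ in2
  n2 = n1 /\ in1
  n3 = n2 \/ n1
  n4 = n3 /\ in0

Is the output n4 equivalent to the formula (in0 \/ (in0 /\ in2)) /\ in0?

n1 = in0 /\ in2
n2 = n1 /\ in1 = (in0 /\ in2) /\ in1
n3 = n2 \/ n1 = ((in0 /\ in2) /\ in1) \/ (in0 /\ in2)
n4 = n3 /\ in0 = (((in0 /\ in2) /\ in1) \/ (in0 /\ in2)) /\ in0
At in0=1, in1=0, in2=0: circuit gives 0, formula gives 1.

No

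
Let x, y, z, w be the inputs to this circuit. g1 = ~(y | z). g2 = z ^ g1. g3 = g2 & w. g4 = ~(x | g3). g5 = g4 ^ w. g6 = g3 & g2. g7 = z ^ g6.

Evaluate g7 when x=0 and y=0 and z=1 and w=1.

g1 = ~(0 | 1) = 0
g2 = 1 ^ 0 = 1
g3 = 1 & 1 = 1
g6 = 1 & 1 = 1
g7 = 1 ^ 1 = 0

0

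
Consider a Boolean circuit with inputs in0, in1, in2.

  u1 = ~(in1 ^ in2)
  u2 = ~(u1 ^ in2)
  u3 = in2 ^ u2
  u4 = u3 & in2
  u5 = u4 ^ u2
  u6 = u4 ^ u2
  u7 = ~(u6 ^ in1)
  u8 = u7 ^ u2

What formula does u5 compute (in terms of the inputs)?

((in2 ^ (~((~(in1 ^ in2)) ^ in2))) & in2) ^ (~((~(in1 ^ in2)) ^ in2))

u1 = ~(in1 ^ in2)
u2 = ~(u1 ^ in2) = ~((~(in1 ^ in2)) ^ in2)
u3 = in2 ^ u2 = in2 ^ (~((~(in1 ^ in2)) ^ in2))
u4 = u3 & in2 = (in2 ^ (~((~(in1 ^ in2)) ^ in2))) & in2
u5 = u4 ^ u2 = ((in2 ^ (~((~(in1 ^ in2)) ^ in2))) & in2) ^ (~((~(in1 ^ in2)) ^ in2))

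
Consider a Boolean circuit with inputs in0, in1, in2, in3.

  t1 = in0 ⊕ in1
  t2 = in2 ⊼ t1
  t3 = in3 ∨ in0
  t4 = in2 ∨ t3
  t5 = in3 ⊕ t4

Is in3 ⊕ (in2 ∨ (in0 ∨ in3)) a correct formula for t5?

Yes

t3 = in3 ∨ in0
t4 = in2 ∨ t3 = in2 ∨ (in3 ∨ in0)
t5 = in3 ⊕ t4 = in3 ⊕ (in2 ∨ (in3 ∨ in0))
At in0=0, in1=0, in2=0, in3=0: circuit gives 0, formula gives 0.
At in0=0, in1=0, in2=1, in3=0: circuit gives 1, formula gives 1.
Agrees on all 16 inputs.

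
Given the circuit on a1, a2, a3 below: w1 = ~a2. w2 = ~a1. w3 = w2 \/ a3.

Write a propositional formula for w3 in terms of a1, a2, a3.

w2 = ~a1
w3 = w2 \/ a3 = ~a1 \/ a3

~a1 \/ a3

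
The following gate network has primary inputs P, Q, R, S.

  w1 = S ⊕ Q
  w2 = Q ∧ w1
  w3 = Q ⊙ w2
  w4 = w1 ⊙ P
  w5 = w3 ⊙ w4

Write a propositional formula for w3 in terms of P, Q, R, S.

w1 = S ⊕ Q
w2 = Q ∧ w1 = Q ∧ (S ⊕ Q)
w3 = Q ⊙ w2 = Q ⊙ (Q ∧ (S ⊕ Q))

Q ⊙ (Q ∧ (S ⊕ Q))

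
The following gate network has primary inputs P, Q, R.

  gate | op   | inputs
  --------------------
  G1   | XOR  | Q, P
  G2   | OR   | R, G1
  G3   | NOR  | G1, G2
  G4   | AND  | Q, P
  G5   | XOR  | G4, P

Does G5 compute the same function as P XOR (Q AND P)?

Yes

G4 = Q AND P
G5 = G4 XOR P = (Q AND P) XOR P
At P=0, Q=0, R=0: circuit gives 0, formula gives 0.
At P=1, Q=0, R=0: circuit gives 1, formula gives 1.
Agrees on all 8 inputs.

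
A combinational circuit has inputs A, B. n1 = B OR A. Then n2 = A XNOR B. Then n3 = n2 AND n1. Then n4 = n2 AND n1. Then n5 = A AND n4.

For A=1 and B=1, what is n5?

1

n1 = 1 OR 1 = 1
n2 = 1 XNOR 1 = 1
n4 = 1 AND 1 = 1
n5 = 1 AND 1 = 1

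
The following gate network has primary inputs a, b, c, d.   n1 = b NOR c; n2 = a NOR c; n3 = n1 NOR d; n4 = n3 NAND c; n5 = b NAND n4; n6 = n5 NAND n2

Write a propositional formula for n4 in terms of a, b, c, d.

n1 = b NOR c
n3 = n1 NOR d = (b NOR c) NOR d
n4 = n3 NAND c = ((b NOR c) NOR d) NAND c

((b NOR c) NOR d) NAND c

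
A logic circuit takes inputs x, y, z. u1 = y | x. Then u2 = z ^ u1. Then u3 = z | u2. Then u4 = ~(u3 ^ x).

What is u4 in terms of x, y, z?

u1 = y | x
u2 = z ^ u1 = z ^ (y | x)
u3 = z | u2 = z | (z ^ (y | x))
u4 = ~(u3 ^ x) = ~((z | (z ^ (y | x))) ^ x)

~((z | (z ^ (y | x))) ^ x)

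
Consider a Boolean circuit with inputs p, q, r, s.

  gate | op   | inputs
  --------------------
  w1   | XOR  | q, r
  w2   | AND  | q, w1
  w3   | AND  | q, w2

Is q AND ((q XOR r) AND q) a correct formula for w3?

w1 = q XOR r
w2 = q AND w1 = q AND (q XOR r)
w3 = q AND w2 = q AND (q AND (q XOR r))
At p=0, q=0, r=0, s=0: circuit gives 0, formula gives 0.
At p=0, q=1, r=0, s=0: circuit gives 1, formula gives 1.
Agrees on all 16 inputs.

Yes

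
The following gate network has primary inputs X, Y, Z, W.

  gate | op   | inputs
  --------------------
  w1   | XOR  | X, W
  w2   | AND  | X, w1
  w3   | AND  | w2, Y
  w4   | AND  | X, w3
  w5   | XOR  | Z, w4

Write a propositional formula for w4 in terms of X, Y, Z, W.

w1 = X XOR W
w2 = X AND w1 = X AND (X XOR W)
w3 = w2 AND Y = (X AND (X XOR W)) AND Y
w4 = X AND w3 = X AND ((X AND (X XOR W)) AND Y)

X AND ((X AND (X XOR W)) AND Y)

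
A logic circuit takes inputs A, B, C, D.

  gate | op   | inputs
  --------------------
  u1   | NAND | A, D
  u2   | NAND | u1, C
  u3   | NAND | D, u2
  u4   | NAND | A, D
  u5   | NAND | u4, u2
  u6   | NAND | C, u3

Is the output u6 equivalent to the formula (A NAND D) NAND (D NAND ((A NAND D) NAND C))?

No

u1 = A NAND D
u2 = u1 NAND C = (A NAND D) NAND C
u3 = D NAND u2 = D NAND ((A NAND D) NAND C)
u6 = C NAND u3 = C NAND (D NAND ((A NAND D) NAND C))
At A=0, B=0, C=0, D=0: circuit gives 1, formula gives 0.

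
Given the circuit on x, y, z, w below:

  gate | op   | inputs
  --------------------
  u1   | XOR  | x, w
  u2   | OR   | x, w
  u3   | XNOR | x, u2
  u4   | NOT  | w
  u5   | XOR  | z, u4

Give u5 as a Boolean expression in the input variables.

z XOR NOT w

u4 = NOT w
u5 = z XOR u4 = z XOR NOT w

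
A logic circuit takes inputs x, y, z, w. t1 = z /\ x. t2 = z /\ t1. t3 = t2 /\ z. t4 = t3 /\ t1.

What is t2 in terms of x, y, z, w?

t1 = z /\ x
t2 = z /\ t1 = z /\ (z /\ x)

z /\ (z /\ x)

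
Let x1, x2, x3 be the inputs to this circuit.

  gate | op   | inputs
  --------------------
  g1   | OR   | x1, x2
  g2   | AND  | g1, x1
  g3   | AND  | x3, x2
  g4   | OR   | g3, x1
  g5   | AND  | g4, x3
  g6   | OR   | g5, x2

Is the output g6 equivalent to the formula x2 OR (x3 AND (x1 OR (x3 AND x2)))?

Yes

g3 = x3 AND x2
g4 = g3 OR x1 = (x3 AND x2) OR x1
g5 = g4 AND x3 = ((x3 AND x2) OR x1) AND x3
g6 = g5 OR x2 = (((x3 AND x2) OR x1) AND x3) OR x2
At x1=0, x2=0, x3=0: circuit gives 0, formula gives 0.
At x1=0, x2=1, x3=0: circuit gives 1, formula gives 1.
Agrees on all 8 inputs.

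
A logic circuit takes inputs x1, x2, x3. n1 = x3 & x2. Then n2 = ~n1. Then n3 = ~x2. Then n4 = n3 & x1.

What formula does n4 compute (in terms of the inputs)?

n3 = ~x2
n4 = n3 & x1 = ~x2 & x1

~x2 & x1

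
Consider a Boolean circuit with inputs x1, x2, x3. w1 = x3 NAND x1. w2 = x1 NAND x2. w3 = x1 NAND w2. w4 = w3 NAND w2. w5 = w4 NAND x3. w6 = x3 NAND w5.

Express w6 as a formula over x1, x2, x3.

w2 = x1 NAND x2
w3 = x1 NAND w2 = x1 NAND (x1 NAND x2)
w4 = w3 NAND w2 = (x1 NAND (x1 NAND x2)) NAND (x1 NAND x2)
w5 = w4 NAND x3 = ((x1 NAND (x1 NAND x2)) NAND (x1 NAND x2)) NAND x3
w6 = x3 NAND w5 = x3 NAND (((x1 NAND (x1 NAND x2)) NAND (x1 NAND x2)) NAND x3)

x3 NAND (((x1 NAND (x1 NAND x2)) NAND (x1 NAND x2)) NAND x3)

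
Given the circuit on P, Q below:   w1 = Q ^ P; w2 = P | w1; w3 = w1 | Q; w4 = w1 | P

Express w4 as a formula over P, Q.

w1 = Q ^ P
w4 = w1 | P = (Q ^ P) | P

(Q ^ P) | P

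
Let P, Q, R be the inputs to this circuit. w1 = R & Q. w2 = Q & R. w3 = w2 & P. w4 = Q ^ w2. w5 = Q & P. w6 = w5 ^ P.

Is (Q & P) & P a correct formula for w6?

No

w5 = Q & P
w6 = w5 ^ P = (Q & P) ^ P
At P=1, Q=0, R=0: circuit gives 1, formula gives 0.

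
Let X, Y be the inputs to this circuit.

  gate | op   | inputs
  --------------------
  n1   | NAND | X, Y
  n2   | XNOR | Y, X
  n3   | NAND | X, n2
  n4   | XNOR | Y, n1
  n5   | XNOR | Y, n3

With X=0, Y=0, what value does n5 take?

0

n2 = 0 XNOR 0 = 1
n3 = 0 NAND 1 = 1
n5 = 0 XNOR 1 = 0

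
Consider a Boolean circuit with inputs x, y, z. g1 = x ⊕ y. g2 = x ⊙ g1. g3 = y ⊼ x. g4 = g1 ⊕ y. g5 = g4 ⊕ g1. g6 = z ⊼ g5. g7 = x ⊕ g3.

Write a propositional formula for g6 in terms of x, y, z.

z ⊼ (((x ⊕ y) ⊕ y) ⊕ (x ⊕ y))

g1 = x ⊕ y
g4 = g1 ⊕ y = (x ⊕ y) ⊕ y
g5 = g4 ⊕ g1 = ((x ⊕ y) ⊕ y) ⊕ (x ⊕ y)
g6 = z ⊼ g5 = z ⊼ (((x ⊕ y) ⊕ y) ⊕ (x ⊕ y))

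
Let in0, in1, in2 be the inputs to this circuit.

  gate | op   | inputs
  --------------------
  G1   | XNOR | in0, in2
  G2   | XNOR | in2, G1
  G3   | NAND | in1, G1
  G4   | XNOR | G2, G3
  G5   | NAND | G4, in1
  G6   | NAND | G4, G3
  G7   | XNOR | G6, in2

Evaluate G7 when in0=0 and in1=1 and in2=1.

1

G1 = 0 XNOR 1 = 0
G2 = 1 XNOR 0 = 0
G3 = 1 NAND 0 = 1
G4 = 0 XNOR 1 = 0
G6 = 0 NAND 1 = 1
G7 = 1 XNOR 1 = 1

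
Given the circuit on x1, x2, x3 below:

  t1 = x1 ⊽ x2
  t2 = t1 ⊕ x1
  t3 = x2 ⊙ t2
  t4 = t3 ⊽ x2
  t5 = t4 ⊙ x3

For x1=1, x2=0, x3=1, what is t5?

1

t1 = 1 ⊽ 0 = 0
t2 = 0 ⊕ 1 = 1
t3 = 0 ⊙ 1 = 0
t4 = 0 ⊽ 0 = 1
t5 = 1 ⊙ 1 = 1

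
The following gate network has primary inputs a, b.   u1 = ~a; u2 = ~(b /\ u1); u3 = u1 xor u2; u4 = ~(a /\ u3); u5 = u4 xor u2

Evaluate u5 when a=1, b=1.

u1 = ~1 = 0
u2 = ~(1 /\ 0) = 1
u3 = 0 xor 1 = 1
u4 = ~(1 /\ 1) = 0
u5 = 0 xor 1 = 1

1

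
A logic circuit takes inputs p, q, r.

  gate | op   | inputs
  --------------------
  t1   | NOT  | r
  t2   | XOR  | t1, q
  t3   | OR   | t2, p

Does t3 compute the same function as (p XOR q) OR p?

t1 = NOT r
t2 = t1 XOR q = NOT r XOR q
t3 = t2 OR p = (NOT r XOR q) OR p
At p=0, q=0, r=0: circuit gives 1, formula gives 0.

No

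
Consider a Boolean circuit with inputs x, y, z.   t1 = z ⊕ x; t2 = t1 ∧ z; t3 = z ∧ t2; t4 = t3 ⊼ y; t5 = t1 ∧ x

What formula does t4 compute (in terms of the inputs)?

(z ∧ ((z ⊕ x) ∧ z)) ⊼ y

t1 = z ⊕ x
t2 = t1 ∧ z = (z ⊕ x) ∧ z
t3 = z ∧ t2 = z ∧ ((z ⊕ x) ∧ z)
t4 = t3 ⊼ y = (z ∧ ((z ⊕ x) ∧ z)) ⊼ y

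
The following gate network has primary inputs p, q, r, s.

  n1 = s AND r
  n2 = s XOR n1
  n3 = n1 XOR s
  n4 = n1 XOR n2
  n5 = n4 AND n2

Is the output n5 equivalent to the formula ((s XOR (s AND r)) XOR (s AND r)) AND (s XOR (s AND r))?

Yes

n1 = s AND r
n2 = s XOR n1 = s XOR (s AND r)
n4 = n1 XOR n2 = (s AND r) XOR (s XOR (s AND r))
n5 = n4 AND n2 = ((s AND r) XOR (s XOR (s AND r))) AND (s XOR (s AND r))
At p=0, q=0, r=0, s=0: circuit gives 0, formula gives 0.
At p=0, q=0, r=0, s=1: circuit gives 1, formula gives 1.
Agrees on all 16 inputs.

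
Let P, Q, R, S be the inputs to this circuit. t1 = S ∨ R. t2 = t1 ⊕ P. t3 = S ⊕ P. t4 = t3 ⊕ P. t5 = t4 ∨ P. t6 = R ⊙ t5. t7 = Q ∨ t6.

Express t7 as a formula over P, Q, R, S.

Q ∨ (R ⊙ (((S ⊕ P) ⊕ P) ∨ P))

t3 = S ⊕ P
t4 = t3 ⊕ P = (S ⊕ P) ⊕ P
t5 = t4 ∨ P = ((S ⊕ P) ⊕ P) ∨ P
t6 = R ⊙ t5 = R ⊙ (((S ⊕ P) ⊕ P) ∨ P)
t7 = Q ∨ t6 = Q ∨ (R ⊙ (((S ⊕ P) ⊕ P) ∨ P))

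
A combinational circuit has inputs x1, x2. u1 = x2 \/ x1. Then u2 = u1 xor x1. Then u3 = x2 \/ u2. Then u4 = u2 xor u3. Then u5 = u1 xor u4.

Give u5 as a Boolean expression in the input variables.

u1 = x2 \/ x1
u2 = u1 xor x1 = (x2 \/ x1) xor x1
u3 = x2 \/ u2 = x2 \/ ((x2 \/ x1) xor x1)
u4 = u2 xor u3 = ((x2 \/ x1) xor x1) xor (x2 \/ ((x2 \/ x1) xor x1))
u5 = u1 xor u4 = (x2 \/ x1) xor (((x2 \/ x1) xor x1) xor (x2 \/ ((x2 \/ x1) xor x1)))

(x2 \/ x1) xor (((x2 \/ x1) xor x1) xor (x2 \/ ((x2 \/ x1) xor x1)))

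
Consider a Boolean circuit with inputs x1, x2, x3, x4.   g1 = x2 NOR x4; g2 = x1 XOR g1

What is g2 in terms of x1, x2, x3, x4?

x1 XOR (x2 NOR x4)

g1 = x2 NOR x4
g2 = x1 XOR g1 = x1 XOR (x2 NOR x4)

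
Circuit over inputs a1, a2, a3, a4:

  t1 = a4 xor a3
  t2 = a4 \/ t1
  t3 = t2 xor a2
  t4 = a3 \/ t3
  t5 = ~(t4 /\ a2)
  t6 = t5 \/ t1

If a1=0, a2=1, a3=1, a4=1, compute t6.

0

t1 = 1 xor 1 = 0
t2 = 1 \/ 0 = 1
t3 = 1 xor 1 = 0
t4 = 1 \/ 0 = 1
t5 = ~(1 /\ 1) = 0
t6 = 0 \/ 0 = 0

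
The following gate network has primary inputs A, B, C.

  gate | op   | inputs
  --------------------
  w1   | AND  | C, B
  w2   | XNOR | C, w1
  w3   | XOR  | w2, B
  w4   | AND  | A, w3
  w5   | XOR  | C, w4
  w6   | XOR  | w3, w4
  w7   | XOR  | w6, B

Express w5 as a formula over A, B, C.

C XOR (A AND ((C XNOR (C AND B)) XOR B))

w1 = C AND B
w2 = C XNOR w1 = C XNOR (C AND B)
w3 = w2 XOR B = (C XNOR (C AND B)) XOR B
w4 = A AND w3 = A AND ((C XNOR (C AND B)) XOR B)
w5 = C XOR w4 = C XOR (A AND ((C XNOR (C AND B)) XOR B))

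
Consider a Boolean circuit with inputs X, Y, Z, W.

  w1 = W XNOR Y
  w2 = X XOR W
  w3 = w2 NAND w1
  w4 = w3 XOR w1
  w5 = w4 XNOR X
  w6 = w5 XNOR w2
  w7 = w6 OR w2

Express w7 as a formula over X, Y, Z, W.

w1 = W XNOR Y
w2 = X XOR W
w3 = w2 NAND w1 = (X XOR W) NAND (W XNOR Y)
w4 = w3 XOR w1 = ((X XOR W) NAND (W XNOR Y)) XOR (W XNOR Y)
w5 = w4 XNOR X = (((X XOR W) NAND (W XNOR Y)) XOR (W XNOR Y)) XNOR X
w6 = w5 XNOR w2 = ((((X XOR W) NAND (W XNOR Y)) XOR (W XNOR Y)) XNOR X) XNOR (X XOR W)
w7 = w6 OR w2 = (((((X XOR W) NAND (W XNOR Y)) XOR (W XNOR Y)) XNOR X) XNOR (X XOR W)) OR (X XOR W)

(((((X XOR W) NAND (W XNOR Y)) XOR (W XNOR Y)) XNOR X) XNOR (X XOR W)) OR (X XOR W)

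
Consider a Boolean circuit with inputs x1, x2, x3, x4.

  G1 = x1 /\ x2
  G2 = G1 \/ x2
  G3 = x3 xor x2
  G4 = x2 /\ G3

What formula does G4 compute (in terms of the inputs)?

x2 /\ (x3 xor x2)

G3 = x3 xor x2
G4 = x2 /\ G3 = x2 /\ (x3 xor x2)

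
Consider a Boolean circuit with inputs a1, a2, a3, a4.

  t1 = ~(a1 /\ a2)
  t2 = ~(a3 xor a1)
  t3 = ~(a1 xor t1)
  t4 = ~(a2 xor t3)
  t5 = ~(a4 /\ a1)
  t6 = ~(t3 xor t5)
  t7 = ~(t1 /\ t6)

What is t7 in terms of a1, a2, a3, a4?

~((~(a1 /\ a2)) /\ (~((~(a1 xor (~(a1 /\ a2)))) xor (~(a4 /\ a1)))))

t1 = ~(a1 /\ a2)
t3 = ~(a1 xor t1) = ~(a1 xor (~(a1 /\ a2)))
t5 = ~(a4 /\ a1)
t6 = ~(t3 xor t5) = ~((~(a1 xor (~(a1 /\ a2)))) xor (~(a4 /\ a1)))
t7 = ~(t1 /\ t6) = ~((~(a1 /\ a2)) /\ (~((~(a1 xor (~(a1 /\ a2)))) xor (~(a4 /\ a1)))))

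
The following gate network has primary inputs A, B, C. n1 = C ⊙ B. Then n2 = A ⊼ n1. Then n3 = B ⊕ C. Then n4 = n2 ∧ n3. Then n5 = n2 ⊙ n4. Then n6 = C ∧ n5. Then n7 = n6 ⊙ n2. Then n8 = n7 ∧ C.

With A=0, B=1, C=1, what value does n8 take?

0

n1 = 1 ⊙ 1 = 1
n2 = 0 ⊼ 1 = 1
n3 = 1 ⊕ 1 = 0
n4 = 1 ∧ 0 = 0
n5 = 1 ⊙ 0 = 0
n6 = 1 ∧ 0 = 0
n7 = 0 ⊙ 1 = 0
n8 = 0 ∧ 1 = 0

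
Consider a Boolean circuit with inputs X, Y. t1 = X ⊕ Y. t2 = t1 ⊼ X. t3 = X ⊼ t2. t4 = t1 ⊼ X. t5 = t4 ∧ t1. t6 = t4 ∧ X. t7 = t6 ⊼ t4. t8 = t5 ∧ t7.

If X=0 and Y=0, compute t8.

t1 = 0 ⊕ 0 = 0
t4 = 0 ⊼ 0 = 1
t5 = 1 ∧ 0 = 0
t6 = 1 ∧ 0 = 0
t7 = 0 ⊼ 1 = 1
t8 = 0 ∧ 1 = 0

0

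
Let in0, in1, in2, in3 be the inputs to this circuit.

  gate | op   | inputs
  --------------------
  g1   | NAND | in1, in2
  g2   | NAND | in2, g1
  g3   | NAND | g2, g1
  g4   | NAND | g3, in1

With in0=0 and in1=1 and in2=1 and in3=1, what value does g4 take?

g1 = 1 NAND 1 = 0
g2 = 1 NAND 0 = 1
g3 = 1 NAND 0 = 1
g4 = 1 NAND 1 = 0

0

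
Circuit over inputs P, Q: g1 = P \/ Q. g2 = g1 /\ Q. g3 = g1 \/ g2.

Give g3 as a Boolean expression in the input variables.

(P \/ Q) \/ ((P \/ Q) /\ Q)

g1 = P \/ Q
g2 = g1 /\ Q = (P \/ Q) /\ Q
g3 = g1 \/ g2 = (P \/ Q) \/ ((P \/ Q) /\ Q)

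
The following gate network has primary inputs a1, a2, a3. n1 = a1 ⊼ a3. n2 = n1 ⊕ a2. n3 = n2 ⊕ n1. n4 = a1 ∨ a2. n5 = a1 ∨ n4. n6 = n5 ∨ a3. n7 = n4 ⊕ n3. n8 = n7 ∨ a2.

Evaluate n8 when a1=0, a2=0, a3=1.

n1 = 0 ⊼ 1 = 1
n2 = 1 ⊕ 0 = 1
n3 = 1 ⊕ 1 = 0
n4 = 0 ∨ 0 = 0
n7 = 0 ⊕ 0 = 0
n8 = 0 ∨ 0 = 0

0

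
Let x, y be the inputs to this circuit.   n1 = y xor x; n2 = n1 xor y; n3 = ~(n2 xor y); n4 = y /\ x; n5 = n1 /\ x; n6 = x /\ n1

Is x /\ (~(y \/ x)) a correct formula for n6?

No

n1 = y xor x
n6 = x /\ n1 = x /\ (y xor x)
At x=1, y=0: circuit gives 1, formula gives 0.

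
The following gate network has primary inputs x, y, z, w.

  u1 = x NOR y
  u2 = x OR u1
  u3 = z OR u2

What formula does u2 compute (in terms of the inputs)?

x OR (x NOR y)

u1 = x NOR y
u2 = x OR u1 = x OR (x NOR y)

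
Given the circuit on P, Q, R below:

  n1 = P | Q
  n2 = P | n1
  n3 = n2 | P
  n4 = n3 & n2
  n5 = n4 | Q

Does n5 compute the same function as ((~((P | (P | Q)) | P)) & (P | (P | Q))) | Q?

n1 = P | Q
n2 = P | n1 = P | (P | Q)
n3 = n2 | P = (P | (P | Q)) | P
n4 = n3 & n2 = ((P | (P | Q)) | P) & (P | (P | Q))
n5 = n4 | Q = (((P | (P | Q)) | P) & (P | (P | Q))) | Q
At P=1, Q=0, R=0: circuit gives 1, formula gives 0.

No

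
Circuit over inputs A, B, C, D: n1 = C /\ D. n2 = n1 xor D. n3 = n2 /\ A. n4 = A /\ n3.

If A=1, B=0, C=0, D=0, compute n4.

0

n1 = 0 /\ 0 = 0
n2 = 0 xor 0 = 0
n3 = 0 /\ 1 = 0
n4 = 1 /\ 0 = 0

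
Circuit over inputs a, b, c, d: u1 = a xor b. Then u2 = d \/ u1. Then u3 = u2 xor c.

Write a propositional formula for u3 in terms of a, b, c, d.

u1 = a xor b
u2 = d \/ u1 = d \/ (a xor b)
u3 = u2 xor c = (d \/ (a xor b)) xor c

(d \/ (a xor b)) xor c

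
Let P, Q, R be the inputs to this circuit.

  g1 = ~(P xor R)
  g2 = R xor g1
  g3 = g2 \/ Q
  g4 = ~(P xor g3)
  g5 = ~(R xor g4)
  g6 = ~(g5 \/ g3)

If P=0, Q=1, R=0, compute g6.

g1 = ~(0 xor 0) = 1
g2 = 0 xor 1 = 1
g3 = 1 \/ 1 = 1
g4 = ~(0 xor 1) = 0
g5 = ~(0 xor 0) = 1
g6 = ~(1 \/ 1) = 0

0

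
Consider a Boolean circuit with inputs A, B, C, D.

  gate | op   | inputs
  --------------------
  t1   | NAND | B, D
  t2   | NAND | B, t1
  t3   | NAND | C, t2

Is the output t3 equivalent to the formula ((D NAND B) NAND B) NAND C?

Yes

t1 = B NAND D
t2 = B NAND t1 = B NAND (B NAND D)
t3 = C NAND t2 = C NAND (B NAND (B NAND D))
At A=0, B=0, C=1, D=0: circuit gives 0, formula gives 0.
At A=0, B=0, C=0, D=0: circuit gives 1, formula gives 1.
Agrees on all 16 inputs.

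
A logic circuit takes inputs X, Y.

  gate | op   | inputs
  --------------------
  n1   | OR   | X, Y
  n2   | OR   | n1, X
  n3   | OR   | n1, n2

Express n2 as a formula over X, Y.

n1 = X OR Y
n2 = n1 OR X = (X OR Y) OR X

(X OR Y) OR X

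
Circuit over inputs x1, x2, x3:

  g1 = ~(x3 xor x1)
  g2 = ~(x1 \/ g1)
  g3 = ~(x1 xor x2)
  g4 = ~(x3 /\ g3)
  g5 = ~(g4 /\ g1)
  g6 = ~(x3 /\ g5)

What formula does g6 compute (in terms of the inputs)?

~(x3 /\ (~((~(x3 /\ (~(x1 xor x2)))) /\ (~(x3 xor x1)))))

g1 = ~(x3 xor x1)
g3 = ~(x1 xor x2)
g4 = ~(x3 /\ g3) = ~(x3 /\ (~(x1 xor x2)))
g5 = ~(g4 /\ g1) = ~((~(x3 /\ (~(x1 xor x2)))) /\ (~(x3 xor x1)))
g6 = ~(x3 /\ g5) = ~(x3 /\ (~((~(x3 /\ (~(x1 xor x2)))) /\ (~(x3 xor x1)))))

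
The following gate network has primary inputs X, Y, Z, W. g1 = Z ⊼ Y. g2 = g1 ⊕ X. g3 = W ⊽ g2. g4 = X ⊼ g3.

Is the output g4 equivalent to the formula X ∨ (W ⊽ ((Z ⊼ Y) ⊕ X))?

No

g1 = Z ⊼ Y
g2 = g1 ⊕ X = (Z ⊼ Y) ⊕ X
g3 = W ⊽ g2 = W ⊽ ((Z ⊼ Y) ⊕ X)
g4 = X ⊼ g3 = X ⊼ (W ⊽ ((Z ⊼ Y) ⊕ X))
At X=0, Y=0, Z=0, W=0: circuit gives 1, formula gives 0.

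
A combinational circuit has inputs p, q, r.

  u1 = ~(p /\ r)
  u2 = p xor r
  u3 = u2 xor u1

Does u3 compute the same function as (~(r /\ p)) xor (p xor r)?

u1 = ~(p /\ r)
u2 = p xor r
u3 = u2 xor u1 = (p xor r) xor (~(p /\ r))
At p=0, q=0, r=1: circuit gives 0, formula gives 0.
At p=0, q=0, r=0: circuit gives 1, formula gives 1.
Agrees on all 8 inputs.

Yes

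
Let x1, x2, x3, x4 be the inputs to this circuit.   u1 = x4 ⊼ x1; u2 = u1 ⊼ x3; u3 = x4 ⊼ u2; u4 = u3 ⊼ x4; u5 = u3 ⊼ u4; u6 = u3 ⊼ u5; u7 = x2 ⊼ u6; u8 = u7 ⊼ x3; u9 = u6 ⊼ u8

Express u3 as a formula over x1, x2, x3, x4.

x4 ⊼ ((x4 ⊼ x1) ⊼ x3)

u1 = x4 ⊼ x1
u2 = u1 ⊼ x3 = (x4 ⊼ x1) ⊼ x3
u3 = x4 ⊼ u2 = x4 ⊼ ((x4 ⊼ x1) ⊼ x3)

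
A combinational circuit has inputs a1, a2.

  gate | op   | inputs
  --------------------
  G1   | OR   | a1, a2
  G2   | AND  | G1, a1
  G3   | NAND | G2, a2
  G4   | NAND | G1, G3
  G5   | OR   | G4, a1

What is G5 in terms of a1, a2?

((a1 OR a2) NAND (((a1 OR a2) AND a1) NAND a2)) OR a1

G1 = a1 OR a2
G2 = G1 AND a1 = (a1 OR a2) AND a1
G3 = G2 NAND a2 = ((a1 OR a2) AND a1) NAND a2
G4 = G1 NAND G3 = (a1 OR a2) NAND (((a1 OR a2) AND a1) NAND a2)
G5 = G4 OR a1 = ((a1 OR a2) NAND (((a1 OR a2) AND a1) NAND a2)) OR a1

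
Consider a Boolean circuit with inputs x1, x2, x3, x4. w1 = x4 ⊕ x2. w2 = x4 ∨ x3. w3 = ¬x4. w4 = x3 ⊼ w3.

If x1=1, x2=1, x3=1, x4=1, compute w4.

1

w3 = ¬1 = 0
w4 = 1 ⊼ 0 = 1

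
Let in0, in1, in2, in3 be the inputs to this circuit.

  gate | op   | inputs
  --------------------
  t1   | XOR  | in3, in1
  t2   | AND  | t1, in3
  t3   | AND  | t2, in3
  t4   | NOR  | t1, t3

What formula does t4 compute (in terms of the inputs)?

(in3 XOR in1) NOR (((in3 XOR in1) AND in3) AND in3)

t1 = in3 XOR in1
t2 = t1 AND in3 = (in3 XOR in1) AND in3
t3 = t2 AND in3 = ((in3 XOR in1) AND in3) AND in3
t4 = t1 NOR t3 = (in3 XOR in1) NOR (((in3 XOR in1) AND in3) AND in3)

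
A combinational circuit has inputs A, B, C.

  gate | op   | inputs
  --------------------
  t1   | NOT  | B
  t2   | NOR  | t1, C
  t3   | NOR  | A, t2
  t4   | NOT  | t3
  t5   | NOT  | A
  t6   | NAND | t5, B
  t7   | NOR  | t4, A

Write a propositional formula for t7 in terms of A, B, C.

t1 = NOT B
t2 = t1 NOR C = NOT B NOR C
t3 = A NOR t2 = A NOR (NOT B NOR C)
t4 = NOT t3 = NOT (A NOR (NOT B NOR C))
t7 = t4 NOR A = NOT (A NOR (NOT B NOR C)) NOR A

NOT (A NOR (NOT B NOR C)) NOR A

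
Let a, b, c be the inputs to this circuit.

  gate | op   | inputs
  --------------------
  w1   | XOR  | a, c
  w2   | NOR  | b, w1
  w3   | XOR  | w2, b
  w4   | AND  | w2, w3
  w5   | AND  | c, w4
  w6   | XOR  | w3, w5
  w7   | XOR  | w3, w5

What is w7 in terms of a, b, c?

w1 = a XOR c
w2 = b NOR w1 = b NOR (a XOR c)
w3 = w2 XOR b = (b NOR (a XOR c)) XOR b
w4 = w2 AND w3 = (b NOR (a XOR c)) AND ((b NOR (a XOR c)) XOR b)
w5 = c AND w4 = c AND ((b NOR (a XOR c)) AND ((b NOR (a XOR c)) XOR b))
w7 = w3 XOR w5 = ((b NOR (a XOR c)) XOR b) XOR (c AND ((b NOR (a XOR c)) AND ((b NOR (a XOR c)) XOR b)))

((b NOR (a XOR c)) XOR b) XOR (c AND ((b NOR (a XOR c)) AND ((b NOR (a XOR c)) XOR b)))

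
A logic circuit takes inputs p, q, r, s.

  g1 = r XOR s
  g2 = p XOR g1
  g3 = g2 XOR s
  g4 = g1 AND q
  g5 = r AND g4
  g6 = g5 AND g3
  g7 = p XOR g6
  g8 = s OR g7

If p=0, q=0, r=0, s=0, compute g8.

0

g1 = 0 XOR 0 = 0
g2 = 0 XOR 0 = 0
g3 = 0 XOR 0 = 0
g4 = 0 AND 0 = 0
g5 = 0 AND 0 = 0
g6 = 0 AND 0 = 0
g7 = 0 XOR 0 = 0
g8 = 0 OR 0 = 0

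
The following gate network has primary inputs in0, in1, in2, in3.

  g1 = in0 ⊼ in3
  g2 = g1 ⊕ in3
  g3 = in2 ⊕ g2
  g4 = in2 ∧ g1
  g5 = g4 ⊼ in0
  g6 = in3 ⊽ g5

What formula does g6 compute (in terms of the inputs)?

in3 ⊽ ((in2 ∧ (in0 ⊼ in3)) ⊼ in0)

g1 = in0 ⊼ in3
g4 = in2 ∧ g1 = in2 ∧ (in0 ⊼ in3)
g5 = g4 ⊼ in0 = (in2 ∧ (in0 ⊼ in3)) ⊼ in0
g6 = in3 ⊽ g5 = in3 ⊽ ((in2 ∧ (in0 ⊼ in3)) ⊼ in0)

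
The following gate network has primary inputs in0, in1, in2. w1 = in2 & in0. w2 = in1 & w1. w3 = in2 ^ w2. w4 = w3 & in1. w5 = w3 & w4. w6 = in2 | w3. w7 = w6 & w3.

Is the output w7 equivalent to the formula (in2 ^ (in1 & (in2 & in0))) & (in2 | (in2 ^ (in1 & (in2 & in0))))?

Yes

w1 = in2 & in0
w2 = in1 & w1 = in1 & (in2 & in0)
w3 = in2 ^ w2 = in2 ^ (in1 & (in2 & in0))
w6 = in2 | w3 = in2 | (in2 ^ (in1 & (in2 & in0)))
w7 = w6 & w3 = (in2 | (in2 ^ (in1 & (in2 & in0)))) & (in2 ^ (in1 & (in2 & in0)))
At in0=0, in1=0, in2=0: circuit gives 0, formula gives 0.
At in0=0, in1=0, in2=1: circuit gives 1, formula gives 1.
Agrees on all 8 inputs.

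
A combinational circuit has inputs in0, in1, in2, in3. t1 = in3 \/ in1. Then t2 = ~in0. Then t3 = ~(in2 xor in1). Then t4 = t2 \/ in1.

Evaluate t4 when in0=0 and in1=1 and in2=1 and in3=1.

t2 = ~0 = 1
t4 = 1 \/ 1 = 1

1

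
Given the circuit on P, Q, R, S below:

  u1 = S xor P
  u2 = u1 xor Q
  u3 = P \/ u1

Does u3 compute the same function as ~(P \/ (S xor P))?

u1 = S xor P
u3 = P \/ u1 = P \/ (S xor P)
At P=0, Q=0, R=0, S=0: circuit gives 0, formula gives 1.

No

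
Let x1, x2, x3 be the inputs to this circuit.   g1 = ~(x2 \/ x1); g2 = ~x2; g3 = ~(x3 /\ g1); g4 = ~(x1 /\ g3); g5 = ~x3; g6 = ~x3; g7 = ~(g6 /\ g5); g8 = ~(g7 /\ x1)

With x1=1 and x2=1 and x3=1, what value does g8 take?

0

g5 = ~1 = 0
g6 = ~1 = 0
g7 = ~(0 /\ 0) = 1
g8 = ~(1 /\ 1) = 0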